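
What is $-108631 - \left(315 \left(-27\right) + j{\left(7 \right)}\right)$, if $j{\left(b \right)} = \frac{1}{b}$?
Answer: $- \frac{700883}{7} \approx -1.0013 \cdot 10^{5}$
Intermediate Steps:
$-108631 - \left(315 \left(-27\right) + j{\left(7 \right)}\right) = -108631 - \left(315 \left(-27\right) + \frac{1}{7}\right) = -108631 - \left(-8505 + \frac{1}{7}\right) = -108631 - - \frac{59534}{7} = -108631 + \frac{59534}{7} = - \frac{700883}{7}$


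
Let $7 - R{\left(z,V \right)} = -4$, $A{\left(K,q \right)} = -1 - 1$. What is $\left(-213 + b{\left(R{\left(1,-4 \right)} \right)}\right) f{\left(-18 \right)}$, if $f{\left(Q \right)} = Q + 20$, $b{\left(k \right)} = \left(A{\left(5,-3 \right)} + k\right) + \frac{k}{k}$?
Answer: $-406$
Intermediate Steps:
$A{\left(K,q \right)} = -2$
$R{\left(z,V \right)} = 11$ ($R{\left(z,V \right)} = 7 - -4 = 7 + 4 = 11$)
$b{\left(k \right)} = -1 + k$ ($b{\left(k \right)} = \left(-2 + k\right) + \frac{k}{k} = \left(-2 + k\right) + 1 = -1 + k$)
$f{\left(Q \right)} = 20 + Q$
$\left(-213 + b{\left(R{\left(1,-4 \right)} \right)}\right) f{\left(-18 \right)} = \left(-213 + \left(-1 + 11\right)\right) \left(20 - 18\right) = \left(-213 + 10\right) 2 = \left(-203\right) 2 = -406$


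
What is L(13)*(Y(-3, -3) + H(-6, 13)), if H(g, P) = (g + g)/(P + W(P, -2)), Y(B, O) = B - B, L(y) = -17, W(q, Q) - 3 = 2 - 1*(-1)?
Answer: 204/19 ≈ 10.737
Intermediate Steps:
W(q, Q) = 6 (W(q, Q) = 3 + (2 - 1*(-1)) = 3 + (2 + 1) = 3 + 3 = 6)
Y(B, O) = 0
H(g, P) = 2*g/(6 + P) (H(g, P) = (g + g)/(P + 6) = (2*g)/(6 + P) = 2*g/(6 + P))
L(13)*(Y(-3, -3) + H(-6, 13)) = -17*(0 + 2*(-6)/(6 + 13)) = -17*(0 + 2*(-6)/19) = -17*(0 + 2*(-6)*(1/19)) = -17*(0 - 12/19) = -17*(-12/19) = 204/19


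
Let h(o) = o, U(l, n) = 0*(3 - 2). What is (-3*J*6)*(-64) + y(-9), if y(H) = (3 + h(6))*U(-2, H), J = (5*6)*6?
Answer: 207360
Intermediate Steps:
J = 180 (J = 30*6 = 180)
U(l, n) = 0 (U(l, n) = 0*1 = 0)
y(H) = 0 (y(H) = (3 + 6)*0 = 9*0 = 0)
(-3*J*6)*(-64) + y(-9) = (-3*180*6)*(-64) + 0 = -540*6*(-64) + 0 = -3240*(-64) + 0 = 207360 + 0 = 207360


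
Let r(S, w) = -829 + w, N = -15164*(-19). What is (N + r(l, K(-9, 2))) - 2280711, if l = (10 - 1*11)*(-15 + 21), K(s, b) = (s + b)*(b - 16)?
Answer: -1993326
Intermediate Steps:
K(s, b) = (-16 + b)*(b + s) (K(s, b) = (b + s)*(-16 + b) = (-16 + b)*(b + s))
l = -6 (l = (10 - 11)*6 = -1*6 = -6)
N = 288116
(N + r(l, K(-9, 2))) - 2280711 = (288116 + (-829 + (2² - 16*2 - 16*(-9) + 2*(-9)))) - 2280711 = (288116 + (-829 + (4 - 32 + 144 - 18))) - 2280711 = (288116 + (-829 + 98)) - 2280711 = (288116 - 731) - 2280711 = 287385 - 2280711 = -1993326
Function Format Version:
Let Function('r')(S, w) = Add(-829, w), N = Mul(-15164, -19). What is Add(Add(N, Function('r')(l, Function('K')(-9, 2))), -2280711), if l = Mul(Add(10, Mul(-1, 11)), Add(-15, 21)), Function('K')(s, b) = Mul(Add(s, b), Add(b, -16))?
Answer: -1993326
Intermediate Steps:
Function('K')(s, b) = Mul(Add(-16, b), Add(b, s)) (Function('K')(s, b) = Mul(Add(b, s), Add(-16, b)) = Mul(Add(-16, b), Add(b, s)))
l = -6 (l = Mul(Add(10, -11), 6) = Mul(-1, 6) = -6)
N = 288116
Add(Add(N, Function('r')(l, Function('K')(-9, 2))), -2280711) = Add(Add(288116, Add(-829, Add(Pow(2, 2), Mul(-16, 2), Mul(-16, -9), Mul(2, -9)))), -2280711) = Add(Add(288116, Add(-829, Add(4, -32, 144, -18))), -2280711) = Add(Add(288116, Add(-829, 98)), -2280711) = Add(Add(288116, -731), -2280711) = Add(287385, -2280711) = -1993326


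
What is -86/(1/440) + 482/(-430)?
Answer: -8135841/215 ≈ -37841.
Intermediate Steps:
-86/(1/440) + 482/(-430) = -86/1/440 + 482*(-1/430) = -86*440 - 241/215 = -37840 - 241/215 = -8135841/215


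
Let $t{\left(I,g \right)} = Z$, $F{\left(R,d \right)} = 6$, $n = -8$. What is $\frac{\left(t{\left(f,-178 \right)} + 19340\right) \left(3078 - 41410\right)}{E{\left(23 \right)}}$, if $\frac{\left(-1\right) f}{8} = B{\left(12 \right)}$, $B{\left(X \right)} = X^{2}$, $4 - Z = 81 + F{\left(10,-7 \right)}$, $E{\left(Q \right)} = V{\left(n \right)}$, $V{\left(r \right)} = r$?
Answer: $\frac{184539831}{2} \approx 9.227 \cdot 10^{7}$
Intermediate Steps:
$E{\left(Q \right)} = -8$
$Z = -83$ ($Z = 4 - \left(81 + 6\right) = 4 - 87 = -83$)
$f = -1152$ ($f = - 8 \cdot 12^{2} = \left(-8\right) 144 = -1152$)
$t{\left(I,g \right)} = -83$
$\frac{\left(t{\left(f,-178 \right)} + 19340\right) \left(3078 - 41410\right)}{E{\left(23 \right)}} = \frac{\left(-83 + 19340\right) \left(3078 - 41410\right)}{-8} = 19257 \left(-38332\right) \left(- \frac{1}{8}\right) = \left(-738159324\right) \left(- \frac{1}{8}\right) = \frac{184539831}{2}$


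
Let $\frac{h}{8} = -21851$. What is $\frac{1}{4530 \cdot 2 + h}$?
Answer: $- \frac{1}{165748} \approx -6.0333 \cdot 10^{-6}$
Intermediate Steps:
$h = -174808$ ($h = 8 \left(-21851\right) = -174808$)
$\frac{1}{4530 \cdot 2 + h} = \frac{1}{4530 \cdot 2 - 174808} = \frac{1}{9060 - 174808} = \frac{1}{-165748} = - \frac{1}{165748}$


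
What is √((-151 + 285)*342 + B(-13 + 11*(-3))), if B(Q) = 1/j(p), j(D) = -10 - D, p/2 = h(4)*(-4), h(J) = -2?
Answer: √30979702/26 ≈ 214.07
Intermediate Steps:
p = 16 (p = 2*(-2*(-4)) = 2*8 = 16)
B(Q) = -1/26 (B(Q) = 1/(-10 - 1*16) = 1/(-10 - 16) = 1/(-26) = -1/26)
√((-151 + 285)*342 + B(-13 + 11*(-3))) = √((-151 + 285)*342 - 1/26) = √(134*342 - 1/26) = √(45828 - 1/26) = √(1191527/26) = √30979702/26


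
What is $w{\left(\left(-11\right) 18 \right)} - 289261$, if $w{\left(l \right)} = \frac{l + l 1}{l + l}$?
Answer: $-289260$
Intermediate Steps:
$w{\left(l \right)} = 1$ ($w{\left(l \right)} = \frac{l + l}{2 l} = 2 l \frac{1}{2 l} = 1$)
$w{\left(\left(-11\right) 18 \right)} - 289261 = 1 - 289261 = -289260$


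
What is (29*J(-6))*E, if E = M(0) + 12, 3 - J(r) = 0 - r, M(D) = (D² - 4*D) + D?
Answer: -1044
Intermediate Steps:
M(D) = D² - 3*D
J(r) = 3 + r (J(r) = 3 - (0 - r) = 3 - (-1)*r = 3 + r)
E = 12 (E = 0*(-3 + 0) + 12 = 0*(-3) + 12 = 0 + 12 = 12)
(29*J(-6))*E = (29*(3 - 6))*12 = (29*(-3))*12 = -87*12 = -1044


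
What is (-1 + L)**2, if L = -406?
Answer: 165649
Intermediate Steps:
(-1 + L)**2 = (-1 - 406)**2 = (-407)**2 = 165649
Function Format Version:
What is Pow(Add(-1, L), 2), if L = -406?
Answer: 165649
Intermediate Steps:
Pow(Add(-1, L), 2) = Pow(Add(-1, -406), 2) = Pow(-407, 2) = 165649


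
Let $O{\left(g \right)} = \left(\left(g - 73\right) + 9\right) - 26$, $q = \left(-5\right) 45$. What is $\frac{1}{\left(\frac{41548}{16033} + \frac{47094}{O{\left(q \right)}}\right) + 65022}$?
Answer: $\frac{1683465}{109214937736} \approx 1.5414 \cdot 10^{-5}$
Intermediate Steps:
$q = -225$
$O{\left(g \right)} = -90 + g$ ($O{\left(g \right)} = \left(\left(-73 + g\right) + 9\right) - 26 = \left(-64 + g\right) - 26 = -90 + g$)
$\frac{1}{\left(\frac{41548}{16033} + \frac{47094}{O{\left(q \right)}}\right) + 65022} = \frac{1}{\left(\frac{41548}{16033} + \frac{47094}{-90 - 225}\right) + 65022} = \frac{1}{\left(41548 \cdot \frac{1}{16033} + \frac{47094}{-315}\right) + 65022} = \frac{1}{\left(\frac{41548}{16033} + 47094 \left(- \frac{1}{315}\right)\right) + 65022} = \frac{1}{\left(\frac{41548}{16033} - \frac{15698}{105}\right) + 65022} = \frac{1}{- \frac{247323494}{1683465} + 65022} = \frac{1}{\frac{109214937736}{1683465}} = \frac{1683465}{109214937736}$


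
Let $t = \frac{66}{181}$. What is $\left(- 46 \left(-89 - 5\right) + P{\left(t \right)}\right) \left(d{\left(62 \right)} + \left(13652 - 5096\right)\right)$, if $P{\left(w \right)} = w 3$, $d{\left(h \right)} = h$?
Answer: $\frac{6746532356}{181} \approx 3.7274 \cdot 10^{7}$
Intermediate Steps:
$t = \frac{66}{181}$ ($t = 66 \cdot \frac{1}{181} = \frac{66}{181} \approx 0.36464$)
$P{\left(w \right)} = 3 w$
$\left(- 46 \left(-89 - 5\right) + P{\left(t \right)}\right) \left(d{\left(62 \right)} + \left(13652 - 5096\right)\right) = \left(- 46 \left(-89 - 5\right) + 3 \cdot \frac{66}{181}\right) \left(62 + \left(13652 - 5096\right)\right) = \left(\left(-46\right) \left(-94\right) + \frac{198}{181}\right) \left(62 + \left(13652 - 5096\right)\right) = \left(4324 + \frac{198}{181}\right) \left(62 + 8556\right) = \frac{782842}{181} \cdot 8618 = \frac{6746532356}{181}$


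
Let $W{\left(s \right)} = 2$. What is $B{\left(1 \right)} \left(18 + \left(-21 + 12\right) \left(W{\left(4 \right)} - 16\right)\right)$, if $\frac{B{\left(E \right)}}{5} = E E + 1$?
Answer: $1440$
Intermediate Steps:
$B{\left(E \right)} = 5 + 5 E^{2}$ ($B{\left(E \right)} = 5 \left(E E + 1\right) = 5 \left(E^{2} + 1\right) = 5 \left(1 + E^{2}\right) = 5 + 5 E^{2}$)
$B{\left(1 \right)} \left(18 + \left(-21 + 12\right) \left(W{\left(4 \right)} - 16\right)\right) = \left(5 + 5 \cdot 1^{2}\right) \left(18 + \left(-21 + 12\right) \left(2 - 16\right)\right) = \left(5 + 5 \cdot 1\right) \left(18 - -126\right) = \left(5 + 5\right) \left(18 + 126\right) = 10 \cdot 144 = 1440$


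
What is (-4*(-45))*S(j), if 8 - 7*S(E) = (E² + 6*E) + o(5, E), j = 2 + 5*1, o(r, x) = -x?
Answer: -13680/7 ≈ -1954.3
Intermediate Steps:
j = 7 (j = 2 + 5 = 7)
S(E) = 8/7 - 5*E/7 - E²/7 (S(E) = 8/7 - ((E² + 6*E) - E)/7 = 8/7 - (E² + 5*E)/7 = 8/7 + (-5*E/7 - E²/7) = 8/7 - 5*E/7 - E²/7)
(-4*(-45))*S(j) = (-4*(-45))*(8/7 - 5/7*7 - ⅐*7²) = 180*(8/7 - 5 - ⅐*49) = 180*(8/7 - 5 - 7) = 180*(-76/7) = -13680/7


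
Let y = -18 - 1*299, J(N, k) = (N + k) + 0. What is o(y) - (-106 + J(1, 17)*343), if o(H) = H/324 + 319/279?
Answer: -60945335/10044 ≈ -6067.8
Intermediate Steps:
J(N, k) = N + k
y = -317 (y = -18 - 299 = -317)
o(H) = 319/279 + H/324 (o(H) = H*(1/324) + 319*(1/279) = H/324 + 319/279 = 319/279 + H/324)
o(y) - (-106 + J(1, 17)*343) = (319/279 + (1/324)*(-317)) - (-106 + (1 + 17)*343) = (319/279 - 317/324) - (-106 + 18*343) = 1657/10044 - (-106 + 6174) = 1657/10044 - 1*6068 = 1657/10044 - 6068 = -60945335/10044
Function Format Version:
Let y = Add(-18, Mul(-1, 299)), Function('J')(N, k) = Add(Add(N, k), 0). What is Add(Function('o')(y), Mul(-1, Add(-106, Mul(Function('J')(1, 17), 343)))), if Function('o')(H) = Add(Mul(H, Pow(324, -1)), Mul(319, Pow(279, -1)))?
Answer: Rational(-60945335, 10044) ≈ -6067.8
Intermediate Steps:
Function('J')(N, k) = Add(N, k)
y = -317 (y = Add(-18, -299) = -317)
Function('o')(H) = Add(Rational(319, 279), Mul(Rational(1, 324), H)) (Function('o')(H) = Add(Mul(H, Rational(1, 324)), Mul(319, Rational(1, 279))) = Add(Mul(Rational(1, 324), H), Rational(319, 279)) = Add(Rational(319, 279), Mul(Rational(1, 324), H)))
Add(Function('o')(y), Mul(-1, Add(-106, Mul(Function('J')(1, 17), 343)))) = Add(Add(Rational(319, 279), Mul(Rational(1, 324), -317)), Mul(-1, Add(-106, Mul(Add(1, 17), 343)))) = Add(Add(Rational(319, 279), Rational(-317, 324)), Mul(-1, Add(-106, Mul(18, 343)))) = Add(Rational(1657, 10044), Mul(-1, Add(-106, 6174))) = Add(Rational(1657, 10044), Mul(-1, 6068)) = Add(Rational(1657, 10044), -6068) = Rational(-60945335, 10044)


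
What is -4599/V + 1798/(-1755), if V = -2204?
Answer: 4108453/3868020 ≈ 1.0622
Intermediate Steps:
-4599/V + 1798/(-1755) = -4599/(-2204) + 1798/(-1755) = -4599*(-1/2204) + 1798*(-1/1755) = 4599/2204 - 1798/1755 = 4108453/3868020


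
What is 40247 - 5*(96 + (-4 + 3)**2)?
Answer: 39762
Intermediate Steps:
40247 - 5*(96 + (-4 + 3)**2) = 40247 - 5*(96 + (-1)**2) = 40247 - 5*(96 + 1) = 40247 - 5*97 = 40247 - 1*485 = 40247 - 485 = 39762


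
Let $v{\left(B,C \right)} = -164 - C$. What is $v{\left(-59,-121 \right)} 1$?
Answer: $-43$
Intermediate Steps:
$v{\left(-59,-121 \right)} 1 = \left(-164 - -121\right) 1 = \left(-164 + 121\right) 1 = \left(-43\right) 1 = -43$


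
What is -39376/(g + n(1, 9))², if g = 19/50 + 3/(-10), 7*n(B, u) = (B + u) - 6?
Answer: -301472500/3249 ≈ -92789.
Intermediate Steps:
n(B, u) = -6/7 + B/7 + u/7 (n(B, u) = ((B + u) - 6)/7 = (-6 + B + u)/7 = -6/7 + B/7 + u/7)
g = 2/25 (g = 19*(1/50) + 3*(-⅒) = 19/50 - 3/10 = 2/25 ≈ 0.080000)
-39376/(g + n(1, 9))² = -39376/(2/25 + (-6/7 + (⅐)*1 + (⅐)*9))² = -39376/(2/25 + (-6/7 + ⅐ + 9/7))² = -39376/(2/25 + 4/7)² = -39376/((114/175)²) = -39376/12996/30625 = -39376*30625/12996 = -301472500/3249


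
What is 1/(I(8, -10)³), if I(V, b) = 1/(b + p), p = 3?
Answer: -343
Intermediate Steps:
I(V, b) = 1/(3 + b) (I(V, b) = 1/(b + 3) = 1/(3 + b))
1/(I(8, -10)³) = 1/((1/(3 - 10))³) = 1/((1/(-7))³) = 1/((-⅐)³) = 1/(-1/343) = -343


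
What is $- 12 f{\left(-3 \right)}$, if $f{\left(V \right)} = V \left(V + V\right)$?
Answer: $-216$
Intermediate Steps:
$f{\left(V \right)} = 2 V^{2}$ ($f{\left(V \right)} = V 2 V = 2 V^{2}$)
$- 12 f{\left(-3 \right)} = - 12 \cdot 2 \left(-3\right)^{2} = - 12 \cdot 2 \cdot 9 = \left(-12\right) 18 = -216$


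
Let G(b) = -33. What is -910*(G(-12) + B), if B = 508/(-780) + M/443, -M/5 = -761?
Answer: 30309874/1329 ≈ 22807.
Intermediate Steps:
M = 3805 (M = -5*(-761) = 3805)
B = 685714/86385 (B = 508/(-780) + 3805/443 = 508*(-1/780) + 3805*(1/443) = -127/195 + 3805/443 = 685714/86385 ≈ 7.9379)
-910*(G(-12) + B) = -910*(-33 + 685714/86385) = -910*(-2164991/86385) = 30309874/1329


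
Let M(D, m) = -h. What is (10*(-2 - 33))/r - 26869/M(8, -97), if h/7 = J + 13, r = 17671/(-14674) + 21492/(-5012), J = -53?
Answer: -182298248477/5655169240 ≈ -32.236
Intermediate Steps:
r = -100985165/18386522 (r = 17671*(-1/14674) + 21492*(-1/5012) = -17671/14674 - 5373/1253 = -100985165/18386522 ≈ -5.4923)
h = -280 (h = 7*(-53 + 13) = 7*(-40) = -280)
M(D, m) = 280 (M(D, m) = -1*(-280) = 280)
(10*(-2 - 33))/r - 26869/M(8, -97) = (10*(-2 - 33))/(-100985165/18386522) - 26869/280 = (10*(-35))*(-18386522/100985165) - 26869*1/280 = -350*(-18386522/100985165) - 26869/280 = 1287056540/20197033 - 26869/280 = -182298248477/5655169240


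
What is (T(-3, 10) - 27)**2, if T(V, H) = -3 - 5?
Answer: 1225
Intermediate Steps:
T(V, H) = -8
(T(-3, 10) - 27)**2 = (-8 - 27)**2 = (-35)**2 = 1225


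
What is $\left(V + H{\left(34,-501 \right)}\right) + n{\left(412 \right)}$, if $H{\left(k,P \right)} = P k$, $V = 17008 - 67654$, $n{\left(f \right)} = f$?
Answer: $-67268$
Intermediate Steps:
$V = -50646$
$\left(V + H{\left(34,-501 \right)}\right) + n{\left(412 \right)} = \left(-50646 - 17034\right) + 412 = -67680 + 412 = -67268$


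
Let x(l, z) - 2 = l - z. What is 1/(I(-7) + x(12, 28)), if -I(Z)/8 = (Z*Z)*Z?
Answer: 1/2730 ≈ 0.00036630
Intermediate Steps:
x(l, z) = 2 + l - z (x(l, z) = 2 + (l - z) = 2 + l - z)
I(Z) = -8*Z**3 (I(Z) = -8*Z*Z*Z = -8*Z**2*Z = -8*Z**3)
1/(I(-7) + x(12, 28)) = 1/(-8*(-7)**3 + (2 + 12 - 1*28)) = 1/(-8*(-343) + (2 + 12 - 28)) = 1/(2744 - 14) = 1/2730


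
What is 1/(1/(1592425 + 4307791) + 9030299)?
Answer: 5900216/53280714644585 ≈ 1.1074e-7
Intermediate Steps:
1/(1/(1592425 + 4307791) + 9030299) = 1/(1/5900216 + 9030299) = 1/(53280714644585/5900216) = 5900216/53280714644585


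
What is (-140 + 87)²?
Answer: 2809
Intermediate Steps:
(-140 + 87)² = (-53)² = 2809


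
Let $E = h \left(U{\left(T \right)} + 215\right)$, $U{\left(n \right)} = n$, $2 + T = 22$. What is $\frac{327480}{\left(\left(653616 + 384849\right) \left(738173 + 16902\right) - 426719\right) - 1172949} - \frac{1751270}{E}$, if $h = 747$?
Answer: $- \frac{274640230384447258}{27529576399507563} \approx -9.9762$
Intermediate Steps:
$T = 20$ ($T = -2 + 22 = 20$)
$E = 175545$ ($E = 747 \left(20 + 215\right) = 747 \cdot 235 = 175545$)
$\frac{327480}{\left(\left(653616 + 384849\right) \left(738173 + 16902\right) - 426719\right) - 1172949} - \frac{1751270}{E} = \frac{327480}{\left(\left(653616 + 384849\right) \left(738173 + 16902\right) - 426719\right) - 1172949} - \frac{1751270}{175545} = \frac{327480}{\left(1038465 \cdot 755075 - 426719\right) - 1172949} - \frac{350254}{35109} = \frac{327480}{\left(784118959875 - 426719\right) - 1172949} - \frac{350254}{35109} = \frac{327480}{784118533156 - 1172949} - \frac{350254}{35109} = \frac{327480}{784117360207} - \frac{350254}{35109} = - \frac{274640230384447258}{27529576399507563}$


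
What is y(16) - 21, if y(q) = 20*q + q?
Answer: 315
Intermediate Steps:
y(q) = 21*q
y(16) - 21 = 21*16 - 21 = 336 - 21 = 315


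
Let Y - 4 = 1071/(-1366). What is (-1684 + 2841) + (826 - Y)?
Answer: 2704385/1366 ≈ 1979.8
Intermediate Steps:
Y = 4393/1366 (Y = 4 + 1071/(-1366) = 4 + 1071*(-1/1366) = 4 - 1071/1366 = 4393/1366 ≈ 3.2160)
(-1684 + 2841) + (826 - Y) = (-1684 + 2841) + (826 - 1*4393/1366) = 1157 + (826 - 4393/1366) = 1157 + 1123923/1366 = 2704385/1366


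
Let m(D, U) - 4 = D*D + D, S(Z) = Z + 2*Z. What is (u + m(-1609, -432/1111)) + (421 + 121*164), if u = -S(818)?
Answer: 2605087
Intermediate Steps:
S(Z) = 3*Z
m(D, U) = 4 + D + D**2 (m(D, U) = 4 + (D*D + D) = 4 + (D**2 + D) = 4 + (D + D**2) = 4 + D + D**2)
u = -2454 (u = -3*818 = -1*2454 = -2454)
(u + m(-1609, -432/1111)) + (421 + 121*164) = (-2454 + (4 - 1609 + (-1609)**2)) + (421 + 121*164) = (-2454 + (4 - 1609 + 2588881)) + (421 + 19844) = (-2454 + 2587276) + 20265 = 2584822 + 20265 = 2605087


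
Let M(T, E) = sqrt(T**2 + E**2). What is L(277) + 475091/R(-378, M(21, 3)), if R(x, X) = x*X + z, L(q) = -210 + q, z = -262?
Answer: 2213913647/32114578 - 1346882985*sqrt(2)/32114578 ≈ 9.6260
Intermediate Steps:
M(T, E) = sqrt(E**2 + T**2)
R(x, X) = -262 + X*x (R(x, X) = x*X - 262 = X*x - 262 = -262 + X*x)
L(277) + 475091/R(-378, M(21, 3)) = (-210 + 277) + 475091/(-262 + sqrt(3**2 + 21**2)*(-378)) = 67 + 475091/(-262 + sqrt(9 + 441)*(-378)) = 67 + 475091/(-262 + sqrt(450)*(-378)) = 67 + 475091/(-262 + (15*sqrt(2))*(-378)) = 67 + 475091/(-262 - 5670*sqrt(2))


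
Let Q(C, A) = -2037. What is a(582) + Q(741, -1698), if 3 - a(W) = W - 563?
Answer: -2053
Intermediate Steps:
a(W) = 566 - W (a(W) = 3 - (W - 563) = 3 - (-563 + W) = 3 + (563 - W) = 566 - W)
a(582) + Q(741, -1698) = (566 - 1*582) - 2037 = (566 - 582) - 2037 = -16 - 2037 = -2053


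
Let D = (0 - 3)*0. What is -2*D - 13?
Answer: -13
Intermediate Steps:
D = 0 (D = -3*0 = 0)
-2*D - 13 = -2*0 - 13 = 0 - 13 = -13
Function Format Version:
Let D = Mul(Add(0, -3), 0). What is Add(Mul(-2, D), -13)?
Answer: -13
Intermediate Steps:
D = 0 (D = Mul(-3, 0) = 0)
Add(Mul(-2, D), -13) = Add(Mul(-2, 0), -13) = Add(0, -13) = -13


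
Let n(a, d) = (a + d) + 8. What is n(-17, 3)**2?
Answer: 36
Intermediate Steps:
n(a, d) = 8 + a + d
n(-17, 3)**2 = (8 - 17 + 3)**2 = (-6)**2 = 36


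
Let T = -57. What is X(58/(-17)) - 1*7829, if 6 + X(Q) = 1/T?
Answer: -446596/57 ≈ -7835.0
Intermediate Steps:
X(Q) = -343/57 (X(Q) = -6 + 1/(-57) = -6 - 1/57 = -343/57)
X(58/(-17)) - 1*7829 = -343/57 - 1*7829 = -343/57 - 7829 = -446596/57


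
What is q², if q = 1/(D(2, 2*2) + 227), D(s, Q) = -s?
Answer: 1/50625 ≈ 1.9753e-5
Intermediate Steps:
q = 1/225 (q = 1/(-1*2 + 227) = 1/(-2 + 227) = 1/225 ≈ 0.0044444)
q² = (1/225)² = 1/50625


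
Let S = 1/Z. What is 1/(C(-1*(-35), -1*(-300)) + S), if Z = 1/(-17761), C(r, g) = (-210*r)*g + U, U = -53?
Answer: -1/2222814 ≈ -4.4988e-7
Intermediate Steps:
C(r, g) = -53 - 210*g*r (C(r, g) = (-210*r)*g - 53 = -210*g*r - 53 = -53 - 210*g*r)
Z = -1/17761 ≈ -5.6303e-5
S = -17761 (S = 1/(-1/17761) = -17761)
1/(C(-1*(-35), -1*(-300)) + S) = 1/((-53 - 210*(-1*(-300))*(-1*(-35))) - 17761) = 1/((-53 - 210*300*35) - 17761) = 1/((-53 - 2205000) - 17761) = 1/(-2205053 - 17761) = 1/(-2222814) = -1/2222814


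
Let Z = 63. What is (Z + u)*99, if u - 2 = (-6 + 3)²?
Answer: 7326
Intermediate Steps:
u = 11 (u = 2 + (-6 + 3)² = 2 + (-3)² = 2 + 9 = 11)
(Z + u)*99 = (63 + 11)*99 = 74*99 = 7326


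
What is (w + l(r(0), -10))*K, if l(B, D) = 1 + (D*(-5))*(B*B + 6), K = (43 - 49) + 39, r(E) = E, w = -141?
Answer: 5280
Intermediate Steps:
K = 33 (K = -6 + 39 = 33)
l(B, D) = 1 - 5*D*(6 + B²) (l(B, D) = 1 + (-5*D)*(B² + 6) = 1 + (-5*D)*(6 + B²) = 1 - 5*D*(6 + B²))
(w + l(r(0), -10))*K = (-141 + (1 - 30*(-10) - 5*(-10)*0²))*33 = (-141 + (1 + 300 - 5*(-10)*0))*33 = (-141 + (1 + 300 + 0))*33 = (-141 + 301)*33 = 160*33 = 5280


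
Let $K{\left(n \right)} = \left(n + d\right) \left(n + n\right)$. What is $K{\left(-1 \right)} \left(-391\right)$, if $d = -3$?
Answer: $-3128$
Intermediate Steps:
$K{\left(n \right)} = 2 n \left(-3 + n\right)$ ($K{\left(n \right)} = \left(n - 3\right) \left(n + n\right) = \left(-3 + n\right) 2 n = 2 n \left(-3 + n\right)$)
$K{\left(-1 \right)} \left(-391\right) = 2 \left(-1\right) \left(-3 - 1\right) \left(-391\right) = 2 \left(-1\right) \left(-4\right) \left(-391\right) = 8 \left(-391\right) = -3128$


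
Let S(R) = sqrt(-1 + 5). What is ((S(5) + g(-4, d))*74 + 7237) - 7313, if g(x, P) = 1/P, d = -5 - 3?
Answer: 251/4 ≈ 62.750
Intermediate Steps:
d = -8
S(R) = 2 (S(R) = sqrt(4) = 2)
((S(5) + g(-4, d))*74 + 7237) - 7313 = ((2 + 1/(-8))*74 + 7237) - 7313 = ((2 - 1/8)*74 + 7237) - 7313 = ((15/8)*74 + 7237) - 7313 = (555/4 + 7237) - 7313 = 29503/4 - 7313 = 251/4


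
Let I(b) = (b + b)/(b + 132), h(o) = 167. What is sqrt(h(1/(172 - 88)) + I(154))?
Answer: sqrt(28405)/13 ≈ 12.964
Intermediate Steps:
I(b) = 2*b/(132 + b) (I(b) = (2*b)/(132 + b) = 2*b/(132 + b))
sqrt(h(1/(172 - 88)) + I(154)) = sqrt(167 + 2*154/(132 + 154)) = sqrt(167 + 2*154/286) = sqrt(167 + 2*154*(1/286)) = sqrt(167 + 14/13) = sqrt(2185/13) = sqrt(28405)/13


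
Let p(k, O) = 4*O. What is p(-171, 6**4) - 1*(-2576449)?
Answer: 2581633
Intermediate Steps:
p(-171, 6**4) - 1*(-2576449) = 4*6**4 - 1*(-2576449) = 4*1296 + 2576449 = 5184 + 2576449 = 2581633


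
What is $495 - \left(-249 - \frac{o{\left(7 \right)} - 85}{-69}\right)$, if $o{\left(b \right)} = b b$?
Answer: $\frac{17124}{23} \approx 744.52$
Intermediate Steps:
$o{\left(b \right)} = b^{2}$
$495 - \left(-249 - \frac{o{\left(7 \right)} - 85}{-69}\right) = 495 - \left(-249 - \frac{7^{2} - 85}{-69}\right) = 495 - \left(-249 - \left(49 - 85\right) \left(- \frac{1}{69}\right)\right) = 495 - \left(-249 - \left(-36\right) \left(- \frac{1}{69}\right)\right) = 495 - \left(-249 - \frac{12}{23}\right) = 495 - - \frac{5739}{23} = 495 + \frac{5739}{23} = \frac{17124}{23}$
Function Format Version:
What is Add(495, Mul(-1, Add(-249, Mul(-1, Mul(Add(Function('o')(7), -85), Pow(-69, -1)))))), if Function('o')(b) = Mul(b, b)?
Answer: Rational(17124, 23) ≈ 744.52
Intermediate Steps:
Function('o')(b) = Pow(b, 2)
Add(495, Mul(-1, Add(-249, Mul(-1, Mul(Add(Function('o')(7), -85), Pow(-69, -1)))))) = Add(495, Mul(-1, Add(-249, Mul(-1, Mul(Add(Pow(7, 2), -85), Pow(-69, -1)))))) = Add(495, Mul(-1, Add(-249, Mul(-1, Mul(Add(49, -85), Rational(-1, 69)))))) = Add(495, Mul(-1, Add(-249, Mul(-1, Mul(-36, Rational(-1, 69)))))) = Add(495, Mul(-1, Add(-249, Mul(-1, Rational(12, 23))))) = Add(495, Mul(-1, Add(-249, Rational(-12, 23)))) = Add(495, Mul(-1, Rational(-5739, 23))) = Add(495, Rational(5739, 23)) = Rational(17124, 23)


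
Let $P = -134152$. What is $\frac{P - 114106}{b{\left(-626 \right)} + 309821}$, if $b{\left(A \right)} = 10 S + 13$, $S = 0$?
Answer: $- \frac{124129}{154917} \approx -0.80126$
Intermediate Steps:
$b{\left(A \right)} = 13$ ($b{\left(A \right)} = 10 \cdot 0 + 13 = 0 + 13 = 13$)
$\frac{P - 114106}{b{\left(-626 \right)} + 309821} = \frac{-134152 - 114106}{13 + 309821} = - \frac{248258}{309834} = \left(-248258\right) \frac{1}{309834} = - \frac{124129}{154917}$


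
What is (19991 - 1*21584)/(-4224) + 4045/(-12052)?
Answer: 176063/4242304 ≈ 0.041502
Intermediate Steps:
(19991 - 1*21584)/(-4224) + 4045/(-12052) = (19991 - 21584)*(-1/4224) + 4045*(-1/12052) = -1593*(-1/4224) - 4045/12052 = 531/1408 - 4045/12052 = 176063/4242304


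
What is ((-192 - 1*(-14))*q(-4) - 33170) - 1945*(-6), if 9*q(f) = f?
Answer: -192788/9 ≈ -21421.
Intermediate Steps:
q(f) = f/9
((-192 - 1*(-14))*q(-4) - 33170) - 1945*(-6) = ((-192 - 1*(-14))*((⅑)*(-4)) - 33170) - 1945*(-6) = ((-192 + 14)*(-4/9) - 33170) + 11670 = (-178*(-4/9) - 33170) + 11670 = (712/9 - 33170) + 11670 = -297818/9 + 11670 = -192788/9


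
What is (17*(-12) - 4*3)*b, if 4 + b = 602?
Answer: -129168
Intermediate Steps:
b = 598 (b = -4 + 602 = 598)
(17*(-12) - 4*3)*b = (17*(-12) - 4*3)*598 = (-204 - 12)*598 = -216*598 = -129168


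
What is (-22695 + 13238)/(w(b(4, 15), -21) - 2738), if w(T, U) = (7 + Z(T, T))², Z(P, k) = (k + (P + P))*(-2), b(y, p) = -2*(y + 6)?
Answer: -1351/1913 ≈ -0.70622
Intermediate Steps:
b(y, p) = -12 - 2*y (b(y, p) = -2*(6 + y) = -12 - 2*y)
Z(P, k) = -4*P - 2*k (Z(P, k) = (k + 2*P)*(-2) = -4*P - 2*k)
w(T, U) = (7 - 6*T)² (w(T, U) = (7 + (-4*T - 2*T))² = (7 - 6*T)²)
(-22695 + 13238)/(w(b(4, 15), -21) - 2738) = (-22695 + 13238)/((7 - 6*(-12 - 2*4))² - 2738) = -9457/((7 - 6*(-12 - 8))² - 2738) = -9457/((7 - 6*(-20))² - 2738) = -9457/((7 + 120)² - 2738) = -9457/(127² - 2738) = -9457/(16129 - 2738) = -9457/13391 = -9457*1/13391 = -1351/1913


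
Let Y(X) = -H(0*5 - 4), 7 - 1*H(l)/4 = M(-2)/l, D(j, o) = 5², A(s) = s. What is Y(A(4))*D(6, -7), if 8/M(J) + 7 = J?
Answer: -6100/9 ≈ -677.78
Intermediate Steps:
M(J) = 8/(-7 + J)
D(j, o) = 25
H(l) = 28 + 32/(9*l) (H(l) = 28 - 4*8/(-7 - 2)/l = 28 - 4*8/(-9)/l = 28 - 4*8*(-⅑)/l = 28 - (-32)/(9*l) = 28 + 32/(9*l))
Y(X) = -244/9 (Y(X) = -(28 + 32/(9*(0*5 - 4))) = -(28 + 32/(9*(0 - 4))) = -(28 + (32/9)/(-4)) = -(28 + (32/9)*(-¼)) = -(28 - 8/9) = -1*244/9 = -244/9)
Y(A(4))*D(6, -7) = -244/9*25 = -6100/9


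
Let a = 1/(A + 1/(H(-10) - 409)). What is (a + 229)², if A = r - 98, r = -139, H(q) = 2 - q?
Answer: 464239294641369/8852928100 ≈ 52439.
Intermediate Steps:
A = -237 (A = -139 - 98 = -237)
a = -397/94090 (a = 1/(-237 + 1/((2 - 1*(-10)) - 409)) = 1/(-237 + 1/((2 + 10) - 409)) = 1/(-237 + 1/(12 - 409)) = 1/(-237 + 1/(-397)) = 1/(-237 - 1/397) = 1/(-94090/397) = -397/94090 ≈ -0.0042194)
(a + 229)² = (-397/94090 + 229)² = (21546213/94090)² = 464239294641369/8852928100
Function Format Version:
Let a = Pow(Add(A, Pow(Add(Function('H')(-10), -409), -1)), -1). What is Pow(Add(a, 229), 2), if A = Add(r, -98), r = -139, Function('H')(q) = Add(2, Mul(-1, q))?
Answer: Rational(464239294641369, 8852928100) ≈ 52439.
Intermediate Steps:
A = -237 (A = Add(-139, -98) = -237)
a = Rational(-397, 94090) (a = Pow(Add(-237, Pow(Add(Add(2, Mul(-1, -10)), -409), -1)), -1) = Pow(Add(-237, Pow(Add(Add(2, 10), -409), -1)), -1) = Pow(Add(-237, Pow(Add(12, -409), -1)), -1) = Pow(Add(-237, Pow(-397, -1)), -1) = Pow(Add(-237, Rational(-1, 397)), -1) = Pow(Rational(-94090, 397), -1) = Rational(-397, 94090) ≈ -0.0042194)
Pow(Add(a, 229), 2) = Pow(Add(Rational(-397, 94090), 229), 2) = Pow(Rational(21546213, 94090), 2) = Rational(464239294641369, 8852928100)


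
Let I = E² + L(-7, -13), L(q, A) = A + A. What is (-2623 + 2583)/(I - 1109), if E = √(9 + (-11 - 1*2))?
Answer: 40/1139 ≈ 0.035119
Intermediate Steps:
E = 2*I (E = √(9 + (-11 - 2)) = √(9 - 13) = √(-4) = 2*I ≈ 2.0*I)
L(q, A) = 2*A
I = -30 (I = (2*I)² + 2*(-13) = -4 - 26 = -30)
(-2623 + 2583)/(I - 1109) = (-2623 + 2583)/(-30 - 1109) = -40/(-1139) = -40*(-1/1139) = 40/1139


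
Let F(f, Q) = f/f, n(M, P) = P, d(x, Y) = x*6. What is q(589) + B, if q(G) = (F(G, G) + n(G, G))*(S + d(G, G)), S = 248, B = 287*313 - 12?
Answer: 2321199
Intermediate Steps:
d(x, Y) = 6*x
B = 89819 (B = 89831 - 12 = 89819)
F(f, Q) = 1
q(G) = (1 + G)*(248 + 6*G)
q(589) + B = (248 + 6*589**2 + 254*589) + 89819 = (248 + 6*346921 + 149606) + 89819 = (248 + 2081526 + 149606) + 89819 = 2231380 + 89819 = 2321199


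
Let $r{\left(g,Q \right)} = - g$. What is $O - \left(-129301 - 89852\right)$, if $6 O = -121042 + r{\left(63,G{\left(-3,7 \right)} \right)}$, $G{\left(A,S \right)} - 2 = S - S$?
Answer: $\frac{1193813}{6} \approx 1.9897 \cdot 10^{5}$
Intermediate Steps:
$G{\left(A,S \right)} = 2$ ($G{\left(A,S \right)} = 2 + \left(S - S\right) = 2 + 0 = 2$)
$O = - \frac{121105}{6}$ ($O = \frac{-121042 - 63}{6} = \frac{1}{6} \left(-121105\right) = - \frac{121105}{6} \approx -20184.0$)
$O - \left(-129301 - 89852\right) = - \frac{121105}{6} - \left(-129301 - 89852\right) = - \frac{121105}{6} - -219153 = - \frac{121105}{6} + 219153 = \frac{1193813}{6}$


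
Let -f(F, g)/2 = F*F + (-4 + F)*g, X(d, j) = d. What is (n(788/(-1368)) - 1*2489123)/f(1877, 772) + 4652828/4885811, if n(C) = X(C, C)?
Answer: 19973478183556213/16606158944607540 ≈ 1.2028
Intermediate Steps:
n(C) = C
f(F, g) = -2*F² - 2*g*(-4 + F) (f(F, g) = -2*(F*F + (-4 + F)*g) = -2*(F² + g*(-4 + F)) = -2*F² - 2*g*(-4 + F))
(n(788/(-1368)) - 1*2489123)/f(1877, 772) + 4652828/4885811 = (788/(-1368) - 1*2489123)/(-2*1877² + 8*772 - 2*1877*772) + 4652828/4885811 = (788*(-1/1368) - 2489123)/(-2*3523129 + 6176 - 2898088) + 4652828*(1/4885811) = (-197/342 - 2489123)/(-7046258 + 6176 - 2898088) + 4652828/4885811 = -851280263/342/(-9938170) + 4652828/4885811 = -851280263/342*(-1/9938170) + 4652828/4885811 = 851280263/3398854140 + 4652828/4885811 = 19973478183556213/16606158944607540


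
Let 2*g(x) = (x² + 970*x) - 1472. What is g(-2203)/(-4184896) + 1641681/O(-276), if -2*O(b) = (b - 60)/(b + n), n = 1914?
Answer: 133970150163605/8369792 ≈ 1.6006e+7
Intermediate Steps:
O(b) = -(-60 + b)/(2*(1914 + b)) (O(b) = -(b - 60)/(2*(b + 1914)) = -(-60 + b)/(2*(1914 + b)))
g(x) = -736 + x²/2 + 485*x (g(x) = ((x² + 970*x) - 1472)/2 = (-1472 + x² + 970*x)/2 = -736 + x²/2 + 485*x)
g(-2203)/(-4184896) + 1641681/O(-276) = (-736 + (½)*(-2203)² + 485*(-2203))/(-4184896) + 1641681/(((60 - 1*(-276))/(2*(1914 - 276)))) = (-736 + (½)*4853209 - 1068455)*(-1/4184896) + 1641681/(((½)*(60 + 276)/1638)) = (-736 + 4853209/2 - 1068455)*(-1/4184896) + 1641681/(((½)*(1/1638)*336)) = (2714827/2)*(-1/4184896) + 1641681/(4/39) = -2714827/8369792 + 1641681*(39/4) = -2714827/8369792 + 64025559/4 = 133970150163605/8369792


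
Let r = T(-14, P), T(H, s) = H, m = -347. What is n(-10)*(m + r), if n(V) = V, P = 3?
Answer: 3610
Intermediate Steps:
r = -14
n(-10)*(m + r) = -10*(-347 - 14) = -10*(-361) = 3610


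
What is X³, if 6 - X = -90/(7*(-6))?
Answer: 19683/343 ≈ 57.385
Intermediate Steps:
X = 27/7 (X = 6 - (-90)/(7*(-6)) = 6 - (-90)/(-42) = 6 - (-90)*(-1)/42 = 6 - 1*15/7 = 6 - 15/7 = 27/7 ≈ 3.8571)
X³ = (27/7)³ = 19683/343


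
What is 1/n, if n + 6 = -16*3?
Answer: -1/54 ≈ -0.018519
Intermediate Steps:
n = -54 (n = -6 - 16*3 = -6 - 48 = -54)
1/n = 1/(-54) = -1/54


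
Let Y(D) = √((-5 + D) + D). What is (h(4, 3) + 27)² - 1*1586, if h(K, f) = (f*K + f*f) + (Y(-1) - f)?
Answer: 432 + 90*I*√7 ≈ 432.0 + 238.12*I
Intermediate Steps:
Y(D) = √(-5 + 2*D)
h(K, f) = f² - f + I*√7 + K*f (h(K, f) = (f*K + f*f) + (√(-5 + 2*(-1)) - f) = (K*f + f²) + (√(-5 - 2) - f) = (f² + K*f) + (√(-7) - f) = (f² + K*f) + (I*√7 - f) = (f² + K*f) + (-f + I*√7) = f² - f + I*√7 + K*f)
(h(4, 3) + 27)² - 1*1586 = ((3² - 1*3 + I*√7 + 4*3) + 27)² - 1*1586 = ((9 - 3 + I*√7 + 12) + 27)² - 1586 = ((18 + I*√7) + 27)² - 1586 = (45 + I*√7)² - 1586 = -1586 + (45 + I*√7)²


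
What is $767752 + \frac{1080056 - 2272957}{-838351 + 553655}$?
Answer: $\frac{218577116293}{284696} \approx 7.6776 \cdot 10^{5}$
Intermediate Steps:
$767752 + \frac{1080056 - 2272957}{-838351 + 553655} = 767752 - \frac{1192901}{-284696} = 767752 - - \frac{1192901}{284696} = 767752 + \frac{1192901}{284696} = \frac{218577116293}{284696}$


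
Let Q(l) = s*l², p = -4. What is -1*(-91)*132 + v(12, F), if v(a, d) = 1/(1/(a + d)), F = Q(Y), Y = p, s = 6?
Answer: 12120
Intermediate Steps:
Y = -4
Q(l) = 6*l²
F = 96 (F = 6*(-4)² = 6*16 = 96)
v(a, d) = a + d
-1*(-91)*132 + v(12, F) = -1*(-91)*132 + (12 + 96) = 91*132 + 108 = 12012 + 108 = 12120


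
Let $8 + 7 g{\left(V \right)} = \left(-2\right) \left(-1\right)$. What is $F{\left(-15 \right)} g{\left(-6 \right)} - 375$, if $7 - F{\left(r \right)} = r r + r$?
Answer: $-201$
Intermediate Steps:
$F{\left(r \right)} = 7 - r - r^{2}$ ($F{\left(r \right)} = 7 - \left(r r + r\right) = 7 - \left(r^{2} + r\right) = 7 - \left(r + r^{2}\right) = 7 - r - r^{2}$)
$g{\left(V \right)} = - \frac{6}{7}$ ($g{\left(V \right)} = - \frac{8}{7} + \frac{\left(-2\right) \left(-1\right)}{7} = - \frac{8}{7} + \frac{1}{7} \cdot 2 = - \frac{8}{7} + \frac{2}{7} = - \frac{6}{7}$)
$F{\left(-15 \right)} g{\left(-6 \right)} - 375 = \left(7 - -15 - \left(-15\right)^{2}\right) \left(- \frac{6}{7}\right) - 375 = \left(7 + 15 - 225\right) \left(- \frac{6}{7}\right) - 375 = \left(-203\right) \left(- \frac{6}{7}\right) - 375 = 174 - 375 = -201$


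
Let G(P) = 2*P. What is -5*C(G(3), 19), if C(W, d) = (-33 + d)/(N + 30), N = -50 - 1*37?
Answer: -70/57 ≈ -1.2281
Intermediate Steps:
N = -87 (N = -50 - 37 = -87)
C(W, d) = 11/19 - d/57 (C(W, d) = (-33 + d)/(-87 + 30) = (-33 + d)/(-57) = (-33 + d)*(-1/57) = 11/19 - d/57)
-5*C(G(3), 19) = -5*(11/19 - 1/57*19) = -5*(11/19 - 1/3) = -5*14/57 = -70/57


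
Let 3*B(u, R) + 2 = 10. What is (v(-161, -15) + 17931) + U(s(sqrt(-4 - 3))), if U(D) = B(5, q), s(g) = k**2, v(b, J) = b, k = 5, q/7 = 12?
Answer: 53318/3 ≈ 17773.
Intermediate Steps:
q = 84 (q = 7*12 = 84)
B(u, R) = 8/3 (B(u, R) = -2/3 + (1/3)*10 = -2/3 + 10/3 = 8/3)
s(g) = 25 (s(g) = 5**2 = 25)
U(D) = 8/3
(v(-161, -15) + 17931) + U(s(sqrt(-4 - 3))) = (-161 + 17931) + 8/3 = 17770 + 8/3 = 53318/3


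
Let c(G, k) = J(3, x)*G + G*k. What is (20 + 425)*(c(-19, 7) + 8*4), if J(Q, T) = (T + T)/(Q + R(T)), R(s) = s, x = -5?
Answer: -87220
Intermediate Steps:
J(Q, T) = 2*T/(Q + T) (J(Q, T) = (T + T)/(Q + T) = (2*T)/(Q + T) = 2*T/(Q + T))
c(G, k) = 5*G + G*k (c(G, k) = (2*(-5)/(3 - 5))*G + G*k = (2*(-5)/(-2))*G + G*k = (2*(-5)*(-1/2))*G + G*k = 5*G + G*k)
(20 + 425)*(c(-19, 7) + 8*4) = (20 + 425)*(-19*(5 + 7) + 8*4) = 445*(-19*12 + 32) = 445*(-228 + 32) = 445*(-196) = -87220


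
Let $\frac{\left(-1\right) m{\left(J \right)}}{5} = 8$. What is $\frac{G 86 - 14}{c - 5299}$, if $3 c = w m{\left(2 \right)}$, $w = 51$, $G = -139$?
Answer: $\frac{11968}{5979} \approx 2.0017$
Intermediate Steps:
$m{\left(J \right)} = -40$ ($m{\left(J \right)} = \left(-5\right) 8 = -40$)
$c = -680$ ($c = \frac{51 \left(-40\right)}{3} = \frac{1}{3} \left(-2040\right) = -680$)
$\frac{G 86 - 14}{c - 5299} = \frac{\left(-139\right) 86 - 14}{-680 - 5299} = \frac{-11954 - 14}{-5979} = \left(-11968\right) \left(- \frac{1}{5979}\right) = \frac{11968}{5979}$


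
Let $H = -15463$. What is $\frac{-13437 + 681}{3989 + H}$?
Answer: $\frac{6378}{5737} \approx 1.1117$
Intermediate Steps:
$\frac{-13437 + 681}{3989 + H} = \frac{-13437 + 681}{3989 - 15463} = - \frac{12756}{-11474} = \left(-12756\right) \left(- \frac{1}{11474}\right) = \frac{6378}{5737}$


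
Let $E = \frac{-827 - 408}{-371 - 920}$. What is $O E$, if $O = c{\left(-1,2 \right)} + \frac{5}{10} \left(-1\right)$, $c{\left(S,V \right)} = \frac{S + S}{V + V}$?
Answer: $- \frac{1235}{1291} \approx -0.95662$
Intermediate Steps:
$c{\left(S,V \right)} = \frac{S}{V}$ ($c{\left(S,V \right)} = \frac{2 S}{2 V} = 2 S \frac{1}{2 V} = \frac{S}{V}$)
$E = \frac{1235}{1291}$ ($E = - \frac{1235}{-371 - 920} = - \frac{1235}{-1291} = \left(-1235\right) \left(- \frac{1}{1291}\right) = \frac{1235}{1291} \approx 0.95662$)
$O = -1$ ($O = - \frac{1}{2} + \frac{5}{10} \left(-1\right) = \left(-1\right) \frac{1}{2} + 5 \cdot \frac{1}{10} \left(-1\right) = - \frac{1}{2} + \frac{1}{2} \left(-1\right) = - \frac{1}{2} - \frac{1}{2} = -1$)
$O E = \left(-1\right) \frac{1235}{1291} = - \frac{1235}{1291}$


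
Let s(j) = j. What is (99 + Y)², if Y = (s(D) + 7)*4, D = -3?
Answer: 13225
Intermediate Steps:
Y = 16 (Y = (-3 + 7)*4 = 4*4 = 16)
(99 + Y)² = (99 + 16)² = 115² = 13225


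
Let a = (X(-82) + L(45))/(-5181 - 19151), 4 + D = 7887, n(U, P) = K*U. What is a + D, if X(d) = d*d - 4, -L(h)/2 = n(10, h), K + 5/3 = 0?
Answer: 143851802/18249 ≈ 7882.7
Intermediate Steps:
K = -5/3 (K = -5/3 + 0 = -5/3 ≈ -1.6667)
n(U, P) = -5*U/3
L(h) = 100/3 (L(h) = -(-10)*10/3 = -2*(-50/3) = 100/3)
D = 7883 (D = -4 + 7887 = 7883)
X(d) = -4 + d**2 (X(d) = d**2 - 4 = -4 + d**2)
a = -5065/18249 (a = ((-4 + (-82)**2) + 100/3)/(-5181 - 19151) = ((-4 + 6724) + 100/3)/(-24332) = (6720 + 100/3)*(-1/24332) = (20260/3)*(-1/24332) = -5065/18249 ≈ -0.27755)
a + D = -5065/18249 + 7883 = 143851802/18249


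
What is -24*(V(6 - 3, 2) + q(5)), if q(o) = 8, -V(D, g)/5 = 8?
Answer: 768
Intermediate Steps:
V(D, g) = -40 (V(D, g) = -5*8 = -40)
-24*(V(6 - 3, 2) + q(5)) = -24*(-40 + 8) = -24*(-32) = 768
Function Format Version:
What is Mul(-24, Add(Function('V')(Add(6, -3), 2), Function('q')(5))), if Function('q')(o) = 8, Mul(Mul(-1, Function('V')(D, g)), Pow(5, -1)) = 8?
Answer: 768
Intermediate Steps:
Function('V')(D, g) = -40 (Function('V')(D, g) = Mul(-5, 8) = -40)
Mul(-24, Add(Function('V')(Add(6, -3), 2), Function('q')(5))) = Mul(-24, Add(-40, 8)) = Mul(-24, -32) = 768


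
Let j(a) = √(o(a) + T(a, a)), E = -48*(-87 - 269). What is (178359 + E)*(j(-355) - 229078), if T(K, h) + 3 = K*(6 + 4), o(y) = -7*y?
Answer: -44772607866 + 390894*I*√267 ≈ -4.4773e+10 + 6.3873e+6*I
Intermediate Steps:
E = 17088 (E = -48*(-356) = 17088)
T(K, h) = -3 + 10*K (T(K, h) = -3 + K*(6 + 4) = -3 + K*10 = -3 + 10*K)
j(a) = √(-3 + 3*a) (j(a) = √(-7*a + (-3 + 10*a)) = √(-3 + 3*a))
(178359 + E)*(j(-355) - 229078) = (178359 + 17088)*(√(-3 + 3*(-355)) - 229078) = 195447*(√(-3 - 1065) - 229078) = 195447*(√(-1068) - 229078) = 195447*(2*I*√267 - 229078) = 195447*(-229078 + 2*I*√267) = -44772607866 + 390894*I*√267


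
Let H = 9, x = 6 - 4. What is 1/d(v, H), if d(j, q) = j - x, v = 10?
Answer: ⅛ ≈ 0.12500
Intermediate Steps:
x = 2
d(j, q) = -2 + j (d(j, q) = j - 1*2 = j - 2 = -2 + j)
1/d(v, H) = 1/(-2 + 10) = 1/8 = ⅛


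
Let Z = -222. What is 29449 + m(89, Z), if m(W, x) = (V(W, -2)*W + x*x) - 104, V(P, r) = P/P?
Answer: 78718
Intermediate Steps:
V(P, r) = 1
m(W, x) = -104 + W + x² (m(W, x) = (1*W + x*x) - 104 = (W + x²) - 104 = -104 + W + x²)
29449 + m(89, Z) = 29449 + (-104 + 89 + (-222)²) = 29449 + (-104 + 89 + 49284) = 29449 + 49269 = 78718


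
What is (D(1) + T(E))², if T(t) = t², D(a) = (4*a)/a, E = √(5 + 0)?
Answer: 81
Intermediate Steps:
E = √5 ≈ 2.2361
D(a) = 4
(D(1) + T(E))² = (4 + (√5)²)² = (4 + 5)² = 9² = 81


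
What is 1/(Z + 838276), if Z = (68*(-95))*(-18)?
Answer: 1/954556 ≈ 1.0476e-6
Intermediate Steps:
Z = 116280 (Z = -6460*(-18) = 116280)
1/(Z + 838276) = 1/(116280 + 838276) = 1/954556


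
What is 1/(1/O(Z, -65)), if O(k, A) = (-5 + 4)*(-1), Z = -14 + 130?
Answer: 1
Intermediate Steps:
Z = 116
O(k, A) = 1 (O(k, A) = -1*(-1) = 1)
1/(1/O(Z, -65)) = 1/(1/1) = 1/1 = 1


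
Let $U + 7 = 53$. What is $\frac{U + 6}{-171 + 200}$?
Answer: $\frac{52}{29} \approx 1.7931$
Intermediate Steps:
$U = 46$ ($U = -7 + 53 = 46$)
$\frac{U + 6}{-171 + 200} = \frac{46 + 6}{-171 + 200} = \frac{52}{29}$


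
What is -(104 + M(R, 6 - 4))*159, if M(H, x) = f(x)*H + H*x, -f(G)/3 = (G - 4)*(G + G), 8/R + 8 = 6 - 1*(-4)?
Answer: -33072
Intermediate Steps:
R = 4 (R = 8/(-8 + (6 - 1*(-4))) = 8/(-8 + (6 + 4)) = 8/(-8 + 10) = 8/2 = 8*(½) = 4)
f(G) = -6*G*(-4 + G) (f(G) = -3*(G - 4)*(G + G) = -3*(-4 + G)*2*G = -6*G*(-4 + G))
M(H, x) = H*x + 6*H*x*(4 - x) (M(H, x) = (6*x*(4 - x))*H + H*x = 6*H*x*(4 - x) + H*x = H*x + 6*H*x*(4 - x))
-(104 + M(R, 6 - 4))*159 = -(104 + 4*(6 - 4)*(25 - 6*(6 - 4)))*159 = -(104 + 4*2*(25 - 6*2))*159 = -(104 + 4*2*(25 - 12))*159 = -(104 + 4*2*13)*159 = -(104 + 104)*159 = -208*159 = -1*33072 = -33072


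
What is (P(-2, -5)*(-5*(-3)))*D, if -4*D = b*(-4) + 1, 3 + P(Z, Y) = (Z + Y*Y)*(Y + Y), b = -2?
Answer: 31455/4 ≈ 7863.8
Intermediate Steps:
P(Z, Y) = -3 + 2*Y*(Z + Y²) (P(Z, Y) = -3 + (Z + Y*Y)*(Y + Y) = -3 + (Z + Y²)*(2*Y) = -3 + 2*Y*(Z + Y²))
D = -9/4 (D = -(-2*(-4) + 1)/4 = -(8 + 1)/4 = -¼*9 = -9/4 ≈ -2.2500)
(P(-2, -5)*(-5*(-3)))*D = ((-3 + 2*(-5)³ + 2*(-5)*(-2))*(-5*(-3)))*(-9/4) = ((-3 + 2*(-125) + 20)*15)*(-9/4) = ((-3 - 250 + 20)*15)*(-9/4) = -233*15*(-9/4) = -3495*(-9/4) = 31455/4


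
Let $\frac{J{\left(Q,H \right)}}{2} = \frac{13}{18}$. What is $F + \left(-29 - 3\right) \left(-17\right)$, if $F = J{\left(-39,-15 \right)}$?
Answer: $\frac{4909}{9} \approx 545.44$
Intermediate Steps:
$J{\left(Q,H \right)} = \frac{13}{9}$ ($J{\left(Q,H \right)} = 2 \cdot \frac{13}{18} = \frac{13}{9}$)
$F = \frac{13}{9} \approx 1.4444$
$F + \left(-29 - 3\right) \left(-17\right) = \frac{13}{9} + \left(-29 - 3\right) \left(-17\right) = \frac{13}{9} - -544 = \frac{13}{9} + 544 = \frac{4909}{9}$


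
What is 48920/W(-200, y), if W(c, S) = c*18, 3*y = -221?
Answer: -1223/90 ≈ -13.589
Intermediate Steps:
y = -221/3 (y = (1/3)*(-221) = -221/3 ≈ -73.667)
W(c, S) = 18*c
48920/W(-200, y) = 48920/((18*(-200))) = 48920/(-3600) = 48920*(-1/3600) = -1223/90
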